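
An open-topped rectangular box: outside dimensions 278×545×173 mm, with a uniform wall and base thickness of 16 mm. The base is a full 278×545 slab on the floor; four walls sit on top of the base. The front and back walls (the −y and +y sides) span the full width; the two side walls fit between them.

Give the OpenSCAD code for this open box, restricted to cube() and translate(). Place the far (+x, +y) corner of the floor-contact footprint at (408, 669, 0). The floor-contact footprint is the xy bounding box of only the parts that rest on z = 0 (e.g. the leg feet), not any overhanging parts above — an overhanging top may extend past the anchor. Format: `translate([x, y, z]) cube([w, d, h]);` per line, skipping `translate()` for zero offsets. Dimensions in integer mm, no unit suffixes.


translate([130, 124, 0]) cube([278, 545, 16]);
translate([130, 124, 16]) cube([278, 16, 157]);
translate([130, 653, 16]) cube([278, 16, 157]);
translate([130, 140, 16]) cube([16, 513, 157]);
translate([392, 140, 16]) cube([16, 513, 157]);


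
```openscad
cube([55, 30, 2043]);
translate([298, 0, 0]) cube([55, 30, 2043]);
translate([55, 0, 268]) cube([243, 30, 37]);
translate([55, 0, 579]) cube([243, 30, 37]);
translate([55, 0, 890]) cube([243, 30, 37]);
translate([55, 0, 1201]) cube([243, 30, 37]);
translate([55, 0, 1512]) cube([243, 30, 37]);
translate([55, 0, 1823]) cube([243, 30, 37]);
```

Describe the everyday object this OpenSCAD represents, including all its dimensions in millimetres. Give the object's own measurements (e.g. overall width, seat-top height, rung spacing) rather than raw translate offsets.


A straight ladder. Two 55×30 mm vertical rails, 2043 mm tall, stand 353 mm apart (outside-to-outside) with their front faces coplanar on the −y side. 6 rungs, each 30 mm deep and 37 mm tall, span between the inner faces of the rails, front faces flush with the rails. The lowest rung's underside is at z = 268 mm and rungs are spaced 311 mm apart (underside to underside).


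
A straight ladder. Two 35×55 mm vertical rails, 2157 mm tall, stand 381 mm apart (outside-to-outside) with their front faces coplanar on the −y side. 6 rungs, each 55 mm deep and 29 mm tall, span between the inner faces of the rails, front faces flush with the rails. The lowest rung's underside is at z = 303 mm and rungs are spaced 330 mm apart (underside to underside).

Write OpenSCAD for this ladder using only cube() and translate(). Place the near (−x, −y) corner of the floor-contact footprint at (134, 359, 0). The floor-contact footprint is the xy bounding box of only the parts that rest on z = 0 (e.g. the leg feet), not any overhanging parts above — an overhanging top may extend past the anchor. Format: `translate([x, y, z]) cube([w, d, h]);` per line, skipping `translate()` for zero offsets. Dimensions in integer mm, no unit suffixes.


translate([134, 359, 0]) cube([35, 55, 2157]);
translate([480, 359, 0]) cube([35, 55, 2157]);
translate([169, 359, 303]) cube([311, 55, 29]);
translate([169, 359, 633]) cube([311, 55, 29]);
translate([169, 359, 963]) cube([311, 55, 29]);
translate([169, 359, 1293]) cube([311, 55, 29]);
translate([169, 359, 1623]) cube([311, 55, 29]);
translate([169, 359, 1953]) cube([311, 55, 29]);


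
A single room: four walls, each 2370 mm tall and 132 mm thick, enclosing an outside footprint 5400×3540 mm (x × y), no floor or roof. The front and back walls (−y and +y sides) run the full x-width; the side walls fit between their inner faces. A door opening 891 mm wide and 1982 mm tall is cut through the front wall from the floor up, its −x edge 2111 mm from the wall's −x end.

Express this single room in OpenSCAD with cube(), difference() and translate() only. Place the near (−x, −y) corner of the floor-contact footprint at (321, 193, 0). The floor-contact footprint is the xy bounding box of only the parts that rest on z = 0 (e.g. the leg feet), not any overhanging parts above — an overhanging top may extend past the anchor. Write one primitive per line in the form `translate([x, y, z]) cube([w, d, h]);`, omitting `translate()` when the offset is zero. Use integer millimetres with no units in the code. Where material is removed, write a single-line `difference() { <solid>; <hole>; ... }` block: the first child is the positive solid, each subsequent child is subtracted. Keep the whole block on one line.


difference() { translate([321, 193, 0]) cube([5400, 132, 2370]); translate([2432, 193, 0]) cube([891, 132, 1982]); }
translate([321, 3601, 0]) cube([5400, 132, 2370]);
translate([321, 325, 0]) cube([132, 3276, 2370]);
translate([5589, 325, 0]) cube([132, 3276, 2370]);


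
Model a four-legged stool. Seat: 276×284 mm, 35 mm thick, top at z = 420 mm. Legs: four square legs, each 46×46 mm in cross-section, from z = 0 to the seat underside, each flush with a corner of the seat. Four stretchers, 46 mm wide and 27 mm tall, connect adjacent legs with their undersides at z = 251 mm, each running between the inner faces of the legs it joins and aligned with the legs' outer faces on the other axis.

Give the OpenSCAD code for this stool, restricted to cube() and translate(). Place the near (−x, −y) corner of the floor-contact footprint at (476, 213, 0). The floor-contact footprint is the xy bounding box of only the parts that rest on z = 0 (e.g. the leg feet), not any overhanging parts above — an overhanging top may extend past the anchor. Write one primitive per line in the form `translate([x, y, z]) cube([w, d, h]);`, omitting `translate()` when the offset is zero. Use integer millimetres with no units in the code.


translate([476, 213, 385]) cube([276, 284, 35]);
translate([476, 213, 0]) cube([46, 46, 385]);
translate([706, 213, 0]) cube([46, 46, 385]);
translate([476, 451, 0]) cube([46, 46, 385]);
translate([706, 451, 0]) cube([46, 46, 385]);
translate([522, 213, 251]) cube([184, 46, 27]);
translate([522, 451, 251]) cube([184, 46, 27]);
translate([476, 259, 251]) cube([46, 192, 27]);
translate([706, 259, 251]) cube([46, 192, 27]);


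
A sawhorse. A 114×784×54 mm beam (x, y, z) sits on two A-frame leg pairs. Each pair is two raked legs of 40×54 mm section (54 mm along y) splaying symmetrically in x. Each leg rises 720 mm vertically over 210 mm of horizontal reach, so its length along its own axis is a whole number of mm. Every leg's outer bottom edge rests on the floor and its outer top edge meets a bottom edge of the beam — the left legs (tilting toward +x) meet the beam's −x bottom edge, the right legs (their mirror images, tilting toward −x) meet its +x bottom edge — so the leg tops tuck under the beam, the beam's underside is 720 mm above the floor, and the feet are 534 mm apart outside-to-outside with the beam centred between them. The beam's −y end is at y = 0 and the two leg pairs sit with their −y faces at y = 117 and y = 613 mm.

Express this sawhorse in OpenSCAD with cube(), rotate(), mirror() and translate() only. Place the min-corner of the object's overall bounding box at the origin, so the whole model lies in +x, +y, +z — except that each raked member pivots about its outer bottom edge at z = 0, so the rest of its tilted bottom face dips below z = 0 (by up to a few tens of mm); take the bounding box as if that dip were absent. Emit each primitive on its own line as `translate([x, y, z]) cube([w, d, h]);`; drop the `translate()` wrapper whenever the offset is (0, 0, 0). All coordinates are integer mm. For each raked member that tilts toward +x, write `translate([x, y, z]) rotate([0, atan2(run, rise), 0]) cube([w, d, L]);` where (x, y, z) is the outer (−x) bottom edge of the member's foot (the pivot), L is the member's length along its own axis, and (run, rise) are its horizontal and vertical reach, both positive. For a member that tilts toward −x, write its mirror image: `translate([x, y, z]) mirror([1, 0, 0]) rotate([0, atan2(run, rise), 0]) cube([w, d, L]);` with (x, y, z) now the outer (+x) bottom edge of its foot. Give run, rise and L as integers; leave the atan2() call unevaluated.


// leg length = √(210² + 720²) = 750
// right-leg outer foot x = 2·210 + 114 = 534
// beam min-corner = (210, 0, 720)
translate([210, 0, 720]) cube([114, 784, 54]);
translate([0, 117, 0]) rotate([0, atan2(210, 720), 0]) cube([40, 54, 750]);
translate([534, 117, 0]) mirror([1, 0, 0]) rotate([0, atan2(210, 720), 0]) cube([40, 54, 750]);
translate([0, 613, 0]) rotate([0, atan2(210, 720), 0]) cube([40, 54, 750]);
translate([534, 613, 0]) mirror([1, 0, 0]) rotate([0, atan2(210, 720), 0]) cube([40, 54, 750]);


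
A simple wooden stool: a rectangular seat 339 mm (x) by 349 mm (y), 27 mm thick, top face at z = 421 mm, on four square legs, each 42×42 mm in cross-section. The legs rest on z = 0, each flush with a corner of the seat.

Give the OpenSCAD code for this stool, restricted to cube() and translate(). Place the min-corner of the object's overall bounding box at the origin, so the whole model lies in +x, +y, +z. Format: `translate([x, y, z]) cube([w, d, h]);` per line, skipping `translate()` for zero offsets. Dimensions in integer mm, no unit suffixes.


// leg_h = 421 - 27 = 394
translate([0, 0, 394]) cube([339, 349, 27]);
cube([42, 42, 394]);
translate([297, 0, 0]) cube([42, 42, 394]);
translate([0, 307, 0]) cube([42, 42, 394]);
translate([297, 307, 0]) cube([42, 42, 394]);


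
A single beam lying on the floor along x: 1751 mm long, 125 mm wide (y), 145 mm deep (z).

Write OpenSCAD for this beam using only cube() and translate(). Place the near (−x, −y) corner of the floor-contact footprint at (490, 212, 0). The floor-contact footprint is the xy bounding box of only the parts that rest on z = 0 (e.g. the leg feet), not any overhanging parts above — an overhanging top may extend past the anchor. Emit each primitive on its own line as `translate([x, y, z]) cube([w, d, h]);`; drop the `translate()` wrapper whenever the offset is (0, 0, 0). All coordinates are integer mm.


translate([490, 212, 0]) cube([1751, 125, 145]);


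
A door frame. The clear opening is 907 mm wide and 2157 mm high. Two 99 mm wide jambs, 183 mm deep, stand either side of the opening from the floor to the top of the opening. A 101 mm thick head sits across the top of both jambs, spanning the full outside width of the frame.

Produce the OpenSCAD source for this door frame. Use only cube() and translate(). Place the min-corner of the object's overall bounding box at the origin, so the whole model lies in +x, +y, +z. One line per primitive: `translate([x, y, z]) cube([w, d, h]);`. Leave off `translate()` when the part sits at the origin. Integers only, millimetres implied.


cube([99, 183, 2157]);
translate([1006, 0, 0]) cube([99, 183, 2157]);
translate([0, 0, 2157]) cube([1105, 183, 101]);


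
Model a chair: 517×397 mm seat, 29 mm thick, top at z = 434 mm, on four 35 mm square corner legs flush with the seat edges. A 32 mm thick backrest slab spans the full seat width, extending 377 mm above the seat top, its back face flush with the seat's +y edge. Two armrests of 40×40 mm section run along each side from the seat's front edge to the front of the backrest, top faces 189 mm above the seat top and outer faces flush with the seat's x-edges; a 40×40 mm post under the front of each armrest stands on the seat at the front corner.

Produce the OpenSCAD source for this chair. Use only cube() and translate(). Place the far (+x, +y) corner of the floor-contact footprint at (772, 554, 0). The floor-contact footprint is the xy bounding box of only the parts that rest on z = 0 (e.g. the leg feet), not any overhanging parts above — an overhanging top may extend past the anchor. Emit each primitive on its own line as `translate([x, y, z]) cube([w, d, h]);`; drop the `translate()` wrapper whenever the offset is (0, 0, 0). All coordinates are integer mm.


translate([255, 157, 405]) cube([517, 397, 29]);
translate([255, 157, 0]) cube([35, 35, 405]);
translate([737, 157, 0]) cube([35, 35, 405]);
translate([255, 519, 0]) cube([35, 35, 405]);
translate([737, 519, 0]) cube([35, 35, 405]);
translate([255, 522, 434]) cube([517, 32, 377]);
translate([255, 157, 583]) cube([40, 365, 40]);
translate([732, 157, 583]) cube([40, 365, 40]);
translate([255, 157, 434]) cube([40, 40, 149]);
translate([732, 157, 434]) cube([40, 40, 149]);


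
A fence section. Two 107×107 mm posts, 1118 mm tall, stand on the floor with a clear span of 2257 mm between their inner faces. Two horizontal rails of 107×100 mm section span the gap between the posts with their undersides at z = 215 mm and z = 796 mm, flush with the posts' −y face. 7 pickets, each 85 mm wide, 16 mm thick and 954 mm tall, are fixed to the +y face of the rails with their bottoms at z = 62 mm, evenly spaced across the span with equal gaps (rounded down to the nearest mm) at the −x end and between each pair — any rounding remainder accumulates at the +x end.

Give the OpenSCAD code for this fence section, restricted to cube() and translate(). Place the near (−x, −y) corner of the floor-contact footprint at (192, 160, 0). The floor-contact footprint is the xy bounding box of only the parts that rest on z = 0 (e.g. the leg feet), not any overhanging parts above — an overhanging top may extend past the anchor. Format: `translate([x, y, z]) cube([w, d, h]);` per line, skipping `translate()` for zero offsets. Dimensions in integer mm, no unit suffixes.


translate([192, 160, 0]) cube([107, 107, 1118]);
translate([2556, 160, 0]) cube([107, 107, 1118]);
translate([299, 160, 215]) cube([2257, 107, 100]);
translate([299, 160, 796]) cube([2257, 107, 100]);
translate([506, 267, 62]) cube([85, 16, 954]);
translate([798, 267, 62]) cube([85, 16, 954]);
translate([1090, 267, 62]) cube([85, 16, 954]);
translate([1382, 267, 62]) cube([85, 16, 954]);
translate([1674, 267, 62]) cube([85, 16, 954]);
translate([1966, 267, 62]) cube([85, 16, 954]);
translate([2258, 267, 62]) cube([85, 16, 954]);


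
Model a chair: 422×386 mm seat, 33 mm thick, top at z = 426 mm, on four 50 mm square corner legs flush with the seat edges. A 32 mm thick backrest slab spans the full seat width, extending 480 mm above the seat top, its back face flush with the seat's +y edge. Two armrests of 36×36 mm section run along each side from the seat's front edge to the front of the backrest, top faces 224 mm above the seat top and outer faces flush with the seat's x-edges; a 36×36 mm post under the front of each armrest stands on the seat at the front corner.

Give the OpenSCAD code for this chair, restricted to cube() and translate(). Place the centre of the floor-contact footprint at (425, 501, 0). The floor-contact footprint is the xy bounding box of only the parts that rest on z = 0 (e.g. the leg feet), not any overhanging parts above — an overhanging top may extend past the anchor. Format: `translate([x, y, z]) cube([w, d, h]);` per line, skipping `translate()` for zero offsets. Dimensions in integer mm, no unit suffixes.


translate([214, 308, 393]) cube([422, 386, 33]);
translate([214, 308, 0]) cube([50, 50, 393]);
translate([586, 308, 0]) cube([50, 50, 393]);
translate([214, 644, 0]) cube([50, 50, 393]);
translate([586, 644, 0]) cube([50, 50, 393]);
translate([214, 662, 426]) cube([422, 32, 480]);
translate([214, 308, 614]) cube([36, 354, 36]);
translate([600, 308, 614]) cube([36, 354, 36]);
translate([214, 308, 426]) cube([36, 36, 188]);
translate([600, 308, 426]) cube([36, 36, 188]);


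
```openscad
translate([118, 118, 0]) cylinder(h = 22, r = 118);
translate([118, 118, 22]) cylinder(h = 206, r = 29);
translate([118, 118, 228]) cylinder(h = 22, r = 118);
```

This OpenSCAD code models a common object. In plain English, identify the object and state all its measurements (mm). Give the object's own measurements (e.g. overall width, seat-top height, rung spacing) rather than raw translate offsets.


A spool: two coaxial disc flanges of radius 118 mm and thickness 22 mm, joined by a core cylinder of radius 29 mm and height 206 mm. The lower flange rests on z = 0 and the three cylinders share a vertical axis.


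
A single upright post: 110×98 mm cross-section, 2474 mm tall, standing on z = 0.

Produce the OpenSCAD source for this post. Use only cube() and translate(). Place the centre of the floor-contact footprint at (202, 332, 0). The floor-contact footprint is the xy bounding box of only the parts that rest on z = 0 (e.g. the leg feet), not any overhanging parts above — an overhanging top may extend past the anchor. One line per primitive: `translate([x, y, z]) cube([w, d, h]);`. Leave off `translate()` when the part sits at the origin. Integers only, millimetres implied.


translate([147, 283, 0]) cube([110, 98, 2474]);


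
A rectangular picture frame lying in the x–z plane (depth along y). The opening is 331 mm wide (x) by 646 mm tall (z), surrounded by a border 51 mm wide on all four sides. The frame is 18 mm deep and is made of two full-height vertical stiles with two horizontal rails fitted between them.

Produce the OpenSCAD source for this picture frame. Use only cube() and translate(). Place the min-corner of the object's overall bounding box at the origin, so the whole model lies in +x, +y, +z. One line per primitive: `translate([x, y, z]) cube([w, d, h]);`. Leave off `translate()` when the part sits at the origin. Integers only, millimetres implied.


cube([51, 18, 748]);
translate([382, 0, 0]) cube([51, 18, 748]);
translate([51, 0, 0]) cube([331, 18, 51]);
translate([51, 0, 697]) cube([331, 18, 51]);


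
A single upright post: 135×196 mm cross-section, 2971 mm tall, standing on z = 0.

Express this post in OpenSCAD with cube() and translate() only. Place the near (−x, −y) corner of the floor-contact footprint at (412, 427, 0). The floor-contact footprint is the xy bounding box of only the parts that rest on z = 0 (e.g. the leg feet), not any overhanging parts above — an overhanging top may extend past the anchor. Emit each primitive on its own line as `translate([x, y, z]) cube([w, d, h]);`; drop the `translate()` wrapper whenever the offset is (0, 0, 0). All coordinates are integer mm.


translate([412, 427, 0]) cube([135, 196, 2971]);


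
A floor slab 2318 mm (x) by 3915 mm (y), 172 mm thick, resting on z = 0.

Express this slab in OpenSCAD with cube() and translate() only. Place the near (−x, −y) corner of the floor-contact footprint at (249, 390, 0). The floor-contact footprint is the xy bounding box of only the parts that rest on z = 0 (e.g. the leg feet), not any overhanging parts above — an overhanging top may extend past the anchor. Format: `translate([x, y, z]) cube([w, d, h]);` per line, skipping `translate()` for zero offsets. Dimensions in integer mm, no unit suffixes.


translate([249, 390, 0]) cube([2318, 3915, 172]);


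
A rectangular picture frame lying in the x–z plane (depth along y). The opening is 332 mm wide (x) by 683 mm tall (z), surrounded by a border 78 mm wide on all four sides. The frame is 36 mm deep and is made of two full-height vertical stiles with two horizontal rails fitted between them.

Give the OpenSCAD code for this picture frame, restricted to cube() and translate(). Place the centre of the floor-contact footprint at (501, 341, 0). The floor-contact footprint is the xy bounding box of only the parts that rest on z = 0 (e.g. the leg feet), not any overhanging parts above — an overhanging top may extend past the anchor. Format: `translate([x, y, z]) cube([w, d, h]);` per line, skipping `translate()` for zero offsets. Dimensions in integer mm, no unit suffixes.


translate([257, 323, 0]) cube([78, 36, 839]);
translate([667, 323, 0]) cube([78, 36, 839]);
translate([335, 323, 0]) cube([332, 36, 78]);
translate([335, 323, 761]) cube([332, 36, 78]);


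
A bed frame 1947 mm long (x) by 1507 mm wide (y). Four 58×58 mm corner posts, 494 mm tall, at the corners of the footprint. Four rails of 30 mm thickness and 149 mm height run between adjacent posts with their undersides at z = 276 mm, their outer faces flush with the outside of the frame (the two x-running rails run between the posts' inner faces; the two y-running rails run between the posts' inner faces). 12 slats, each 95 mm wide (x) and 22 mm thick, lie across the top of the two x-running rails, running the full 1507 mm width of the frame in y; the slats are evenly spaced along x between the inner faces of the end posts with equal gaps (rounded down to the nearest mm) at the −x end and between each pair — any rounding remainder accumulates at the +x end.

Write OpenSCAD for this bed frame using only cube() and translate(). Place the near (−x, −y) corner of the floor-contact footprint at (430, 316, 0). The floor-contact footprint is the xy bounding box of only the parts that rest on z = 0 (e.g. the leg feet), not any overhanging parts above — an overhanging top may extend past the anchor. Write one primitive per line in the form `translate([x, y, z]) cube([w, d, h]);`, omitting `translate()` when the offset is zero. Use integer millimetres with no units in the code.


// slat z = rail_z + rail_h = 276 + 149 = 425
// slat gap = ⌊(1831 − 12·95) / 13⌋ = 53
translate([430, 316, 0]) cube([58, 58, 494]);
translate([430, 1765, 0]) cube([58, 58, 494]);
translate([2319, 316, 0]) cube([58, 58, 494]);
translate([2319, 1765, 0]) cube([58, 58, 494]);
translate([488, 316, 276]) cube([1831, 30, 149]);
translate([488, 1793, 276]) cube([1831, 30, 149]);
translate([430, 374, 276]) cube([30, 1391, 149]);
translate([2347, 374, 276]) cube([30, 1391, 149]);
translate([541, 316, 425]) cube([95, 1507, 22]);
translate([689, 316, 425]) cube([95, 1507, 22]);
translate([837, 316, 425]) cube([95, 1507, 22]);
translate([985, 316, 425]) cube([95, 1507, 22]);
translate([1133, 316, 425]) cube([95, 1507, 22]);
translate([1281, 316, 425]) cube([95, 1507, 22]);
translate([1429, 316, 425]) cube([95, 1507, 22]);
translate([1577, 316, 425]) cube([95, 1507, 22]);
translate([1725, 316, 425]) cube([95, 1507, 22]);
translate([1873, 316, 425]) cube([95, 1507, 22]);
translate([2021, 316, 425]) cube([95, 1507, 22]);
translate([2169, 316, 425]) cube([95, 1507, 22]);


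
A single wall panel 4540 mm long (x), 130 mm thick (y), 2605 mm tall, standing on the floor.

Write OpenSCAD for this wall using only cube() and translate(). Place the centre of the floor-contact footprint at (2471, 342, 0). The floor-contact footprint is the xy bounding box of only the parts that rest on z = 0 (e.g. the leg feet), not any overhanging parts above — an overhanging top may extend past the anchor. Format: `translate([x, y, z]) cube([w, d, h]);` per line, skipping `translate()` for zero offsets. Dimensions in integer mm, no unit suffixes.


translate([201, 277, 0]) cube([4540, 130, 2605]);


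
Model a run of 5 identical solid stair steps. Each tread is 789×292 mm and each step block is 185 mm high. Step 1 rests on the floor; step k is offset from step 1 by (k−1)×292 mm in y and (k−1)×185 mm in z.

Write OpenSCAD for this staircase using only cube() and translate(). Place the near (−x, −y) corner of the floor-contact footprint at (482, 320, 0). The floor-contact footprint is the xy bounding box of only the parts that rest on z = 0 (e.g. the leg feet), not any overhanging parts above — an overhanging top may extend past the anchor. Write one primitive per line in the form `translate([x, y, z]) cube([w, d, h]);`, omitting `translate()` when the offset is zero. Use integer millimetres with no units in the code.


translate([482, 320, 0]) cube([789, 292, 185]);
translate([482, 612, 185]) cube([789, 292, 185]);
translate([482, 904, 370]) cube([789, 292, 185]);
translate([482, 1196, 555]) cube([789, 292, 185]);
translate([482, 1488, 740]) cube([789, 292, 185]);


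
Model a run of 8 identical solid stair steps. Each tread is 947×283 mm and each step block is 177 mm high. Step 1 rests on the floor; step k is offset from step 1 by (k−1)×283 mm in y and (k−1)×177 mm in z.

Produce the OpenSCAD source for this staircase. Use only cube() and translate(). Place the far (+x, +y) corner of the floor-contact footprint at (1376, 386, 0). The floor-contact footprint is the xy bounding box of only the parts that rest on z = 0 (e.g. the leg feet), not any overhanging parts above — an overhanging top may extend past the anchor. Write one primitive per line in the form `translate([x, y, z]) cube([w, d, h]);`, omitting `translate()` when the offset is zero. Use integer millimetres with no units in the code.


translate([429, 103, 0]) cube([947, 283, 177]);
translate([429, 386, 177]) cube([947, 283, 177]);
translate([429, 669, 354]) cube([947, 283, 177]);
translate([429, 952, 531]) cube([947, 283, 177]);
translate([429, 1235, 708]) cube([947, 283, 177]);
translate([429, 1518, 885]) cube([947, 283, 177]);
translate([429, 1801, 1062]) cube([947, 283, 177]);
translate([429, 2084, 1239]) cube([947, 283, 177]);


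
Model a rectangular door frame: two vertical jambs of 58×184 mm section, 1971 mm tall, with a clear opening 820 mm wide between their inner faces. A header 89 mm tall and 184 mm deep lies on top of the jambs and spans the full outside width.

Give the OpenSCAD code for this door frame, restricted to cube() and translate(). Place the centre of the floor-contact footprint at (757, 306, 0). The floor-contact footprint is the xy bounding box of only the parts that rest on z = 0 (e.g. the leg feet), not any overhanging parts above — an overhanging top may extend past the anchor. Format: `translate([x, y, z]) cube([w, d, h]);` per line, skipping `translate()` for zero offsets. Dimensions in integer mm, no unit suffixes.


translate([289, 214, 0]) cube([58, 184, 1971]);
translate([1167, 214, 0]) cube([58, 184, 1971]);
translate([289, 214, 1971]) cube([936, 184, 89]);


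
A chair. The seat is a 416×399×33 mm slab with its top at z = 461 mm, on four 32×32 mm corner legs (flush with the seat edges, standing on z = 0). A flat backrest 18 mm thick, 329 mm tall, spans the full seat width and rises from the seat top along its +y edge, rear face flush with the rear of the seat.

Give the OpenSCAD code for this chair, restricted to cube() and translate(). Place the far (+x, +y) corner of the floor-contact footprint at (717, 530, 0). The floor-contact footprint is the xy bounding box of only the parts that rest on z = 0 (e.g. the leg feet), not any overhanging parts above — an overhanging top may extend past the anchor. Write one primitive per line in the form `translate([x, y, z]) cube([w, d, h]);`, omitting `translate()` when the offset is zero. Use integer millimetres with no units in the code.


// leg_h = 461 - 33 = 428
translate([301, 131, 428]) cube([416, 399, 33]);
translate([301, 131, 0]) cube([32, 32, 428]);
translate([685, 131, 0]) cube([32, 32, 428]);
translate([301, 498, 0]) cube([32, 32, 428]);
translate([685, 498, 0]) cube([32, 32, 428]);
translate([301, 512, 461]) cube([416, 18, 329]);


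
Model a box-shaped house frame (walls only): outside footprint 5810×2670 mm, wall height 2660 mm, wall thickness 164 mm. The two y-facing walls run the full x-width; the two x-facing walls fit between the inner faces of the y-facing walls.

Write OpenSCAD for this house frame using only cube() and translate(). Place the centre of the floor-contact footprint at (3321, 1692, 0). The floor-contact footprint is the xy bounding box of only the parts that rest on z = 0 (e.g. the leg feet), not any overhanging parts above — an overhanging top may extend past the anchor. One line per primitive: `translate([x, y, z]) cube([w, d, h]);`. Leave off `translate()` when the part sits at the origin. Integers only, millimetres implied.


translate([416, 357, 0]) cube([5810, 164, 2660]);
translate([416, 2863, 0]) cube([5810, 164, 2660]);
translate([416, 521, 0]) cube([164, 2342, 2660]);
translate([6062, 521, 0]) cube([164, 2342, 2660]);


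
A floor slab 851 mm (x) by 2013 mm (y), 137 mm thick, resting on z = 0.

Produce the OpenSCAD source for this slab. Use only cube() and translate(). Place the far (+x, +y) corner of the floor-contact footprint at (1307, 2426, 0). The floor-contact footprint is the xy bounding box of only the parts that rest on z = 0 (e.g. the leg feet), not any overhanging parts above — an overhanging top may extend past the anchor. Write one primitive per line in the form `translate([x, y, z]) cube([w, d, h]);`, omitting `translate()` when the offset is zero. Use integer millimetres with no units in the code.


translate([456, 413, 0]) cube([851, 2013, 137]);


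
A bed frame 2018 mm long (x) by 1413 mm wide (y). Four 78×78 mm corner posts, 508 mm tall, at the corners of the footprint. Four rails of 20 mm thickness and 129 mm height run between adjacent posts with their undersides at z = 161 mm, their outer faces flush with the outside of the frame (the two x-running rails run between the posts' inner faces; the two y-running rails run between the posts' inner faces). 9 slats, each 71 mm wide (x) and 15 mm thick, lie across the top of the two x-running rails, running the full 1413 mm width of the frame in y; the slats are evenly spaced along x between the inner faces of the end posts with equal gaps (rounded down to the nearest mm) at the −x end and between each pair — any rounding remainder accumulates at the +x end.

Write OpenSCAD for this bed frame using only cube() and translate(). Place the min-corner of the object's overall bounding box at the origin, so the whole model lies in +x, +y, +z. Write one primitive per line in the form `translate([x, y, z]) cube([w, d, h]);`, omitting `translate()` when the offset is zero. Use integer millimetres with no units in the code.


cube([78, 78, 508]);
translate([0, 1335, 0]) cube([78, 78, 508]);
translate([1940, 0, 0]) cube([78, 78, 508]);
translate([1940, 1335, 0]) cube([78, 78, 508]);
translate([78, 0, 161]) cube([1862, 20, 129]);
translate([78, 1393, 161]) cube([1862, 20, 129]);
translate([0, 78, 161]) cube([20, 1257, 129]);
translate([1998, 78, 161]) cube([20, 1257, 129]);
translate([200, 0, 290]) cube([71, 1413, 15]);
translate([393, 0, 290]) cube([71, 1413, 15]);
translate([586, 0, 290]) cube([71, 1413, 15]);
translate([779, 0, 290]) cube([71, 1413, 15]);
translate([972, 0, 290]) cube([71, 1413, 15]);
translate([1165, 0, 290]) cube([71, 1413, 15]);
translate([1358, 0, 290]) cube([71, 1413, 15]);
translate([1551, 0, 290]) cube([71, 1413, 15]);
translate([1744, 0, 290]) cube([71, 1413, 15]);


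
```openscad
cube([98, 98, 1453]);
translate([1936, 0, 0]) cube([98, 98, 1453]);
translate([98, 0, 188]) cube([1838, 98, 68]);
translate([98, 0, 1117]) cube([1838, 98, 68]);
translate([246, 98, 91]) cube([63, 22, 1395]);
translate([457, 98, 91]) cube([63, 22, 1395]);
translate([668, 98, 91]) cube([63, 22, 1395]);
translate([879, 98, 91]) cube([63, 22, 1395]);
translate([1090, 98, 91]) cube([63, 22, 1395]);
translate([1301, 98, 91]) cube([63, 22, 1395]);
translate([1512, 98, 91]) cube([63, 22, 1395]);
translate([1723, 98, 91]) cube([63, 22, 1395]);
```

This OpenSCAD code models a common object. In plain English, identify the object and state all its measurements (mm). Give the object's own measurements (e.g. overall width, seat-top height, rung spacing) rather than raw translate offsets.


A fence section. Two 98×98 mm posts, 1453 mm tall, stand on the floor with a clear span of 1838 mm between their inner faces. Two horizontal rails of 98×68 mm section span the gap between the posts with their undersides at z = 188 mm and z = 1117 mm, flush with the posts' −y face. 8 pickets, each 63 mm wide, 22 mm thick and 1395 mm tall, are fixed to the +y face of the rails with their bottoms at z = 91 mm, spaced across the span with a 148 mm gap after the −x post and between neighbouring pickets, with 150 mm left before the +x post.


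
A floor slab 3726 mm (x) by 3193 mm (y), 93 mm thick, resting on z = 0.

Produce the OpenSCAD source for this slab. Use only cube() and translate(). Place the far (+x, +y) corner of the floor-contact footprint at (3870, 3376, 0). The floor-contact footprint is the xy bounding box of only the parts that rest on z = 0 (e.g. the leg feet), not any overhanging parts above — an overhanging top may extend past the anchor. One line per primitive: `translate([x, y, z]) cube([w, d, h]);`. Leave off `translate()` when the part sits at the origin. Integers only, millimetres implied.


translate([144, 183, 0]) cube([3726, 3193, 93]);


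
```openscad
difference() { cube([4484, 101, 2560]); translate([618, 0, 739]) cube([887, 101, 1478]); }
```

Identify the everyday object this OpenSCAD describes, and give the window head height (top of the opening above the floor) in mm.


A wall with a window opening. The window head height is 2217 mm.

A wall with a rectangular opening subtracted — a window. Sill at z = 739, opening 1478 mm tall, so the head is at 739 + 1478 = 2217 mm.


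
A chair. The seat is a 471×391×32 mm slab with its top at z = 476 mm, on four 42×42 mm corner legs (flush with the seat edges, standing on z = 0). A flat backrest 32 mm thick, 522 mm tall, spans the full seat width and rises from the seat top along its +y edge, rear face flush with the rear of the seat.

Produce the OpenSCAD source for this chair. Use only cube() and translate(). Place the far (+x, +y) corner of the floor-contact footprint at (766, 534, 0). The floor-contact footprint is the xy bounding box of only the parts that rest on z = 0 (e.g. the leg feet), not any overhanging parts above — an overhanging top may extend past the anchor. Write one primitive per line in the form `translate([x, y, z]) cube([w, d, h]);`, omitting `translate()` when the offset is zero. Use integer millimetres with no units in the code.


// leg_h = 476 - 32 = 444
translate([295, 143, 444]) cube([471, 391, 32]);
translate([295, 143, 0]) cube([42, 42, 444]);
translate([724, 143, 0]) cube([42, 42, 444]);
translate([295, 492, 0]) cube([42, 42, 444]);
translate([724, 492, 0]) cube([42, 42, 444]);
translate([295, 502, 476]) cube([471, 32, 522]);


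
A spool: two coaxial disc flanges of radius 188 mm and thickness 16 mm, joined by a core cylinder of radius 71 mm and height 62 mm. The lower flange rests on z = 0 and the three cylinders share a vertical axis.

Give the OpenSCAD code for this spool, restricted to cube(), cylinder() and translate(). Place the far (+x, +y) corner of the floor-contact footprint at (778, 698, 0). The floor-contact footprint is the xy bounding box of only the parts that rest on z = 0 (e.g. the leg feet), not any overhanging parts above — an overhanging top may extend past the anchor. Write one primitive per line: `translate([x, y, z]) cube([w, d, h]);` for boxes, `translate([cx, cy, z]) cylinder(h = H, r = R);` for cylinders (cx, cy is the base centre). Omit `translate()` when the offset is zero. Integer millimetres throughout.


translate([590, 510, 0]) cylinder(h = 16, r = 188);
translate([590, 510, 16]) cylinder(h = 62, r = 71);
translate([590, 510, 78]) cylinder(h = 16, r = 188);


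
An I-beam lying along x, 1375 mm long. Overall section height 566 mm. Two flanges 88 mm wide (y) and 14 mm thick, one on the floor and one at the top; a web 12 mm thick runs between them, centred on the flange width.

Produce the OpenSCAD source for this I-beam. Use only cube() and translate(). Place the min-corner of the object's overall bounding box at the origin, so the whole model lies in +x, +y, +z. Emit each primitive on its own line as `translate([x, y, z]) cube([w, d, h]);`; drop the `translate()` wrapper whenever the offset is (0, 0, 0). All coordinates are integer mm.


cube([1375, 88, 14]);
translate([0, 38, 14]) cube([1375, 12, 538]);
translate([0, 0, 552]) cube([1375, 88, 14]);


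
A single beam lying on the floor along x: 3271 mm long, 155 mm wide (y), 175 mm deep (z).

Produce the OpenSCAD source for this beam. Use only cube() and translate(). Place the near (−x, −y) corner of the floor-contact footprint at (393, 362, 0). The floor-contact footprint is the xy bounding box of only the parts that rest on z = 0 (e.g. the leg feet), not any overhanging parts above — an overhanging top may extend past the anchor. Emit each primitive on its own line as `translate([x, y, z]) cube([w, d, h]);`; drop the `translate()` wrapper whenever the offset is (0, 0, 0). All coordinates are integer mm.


translate([393, 362, 0]) cube([3271, 155, 175]);


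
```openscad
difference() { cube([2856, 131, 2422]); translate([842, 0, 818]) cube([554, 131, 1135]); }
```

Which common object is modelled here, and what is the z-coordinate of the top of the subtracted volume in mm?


A wall with a window opening. The window head height is 1953 mm.

A wall with a rectangular opening subtracted — a window. Sill at z = 818, opening 1135 mm tall, so the head is at 818 + 1135 = 1953 mm.


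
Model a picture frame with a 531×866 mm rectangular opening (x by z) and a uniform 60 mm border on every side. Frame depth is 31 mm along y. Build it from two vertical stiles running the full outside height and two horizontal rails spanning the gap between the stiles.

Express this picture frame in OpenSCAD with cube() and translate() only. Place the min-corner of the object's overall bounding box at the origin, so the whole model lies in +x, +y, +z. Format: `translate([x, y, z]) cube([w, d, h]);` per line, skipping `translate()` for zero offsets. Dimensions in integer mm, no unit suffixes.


cube([60, 31, 986]);
translate([591, 0, 0]) cube([60, 31, 986]);
translate([60, 0, 0]) cube([531, 31, 60]);
translate([60, 0, 926]) cube([531, 31, 60]);


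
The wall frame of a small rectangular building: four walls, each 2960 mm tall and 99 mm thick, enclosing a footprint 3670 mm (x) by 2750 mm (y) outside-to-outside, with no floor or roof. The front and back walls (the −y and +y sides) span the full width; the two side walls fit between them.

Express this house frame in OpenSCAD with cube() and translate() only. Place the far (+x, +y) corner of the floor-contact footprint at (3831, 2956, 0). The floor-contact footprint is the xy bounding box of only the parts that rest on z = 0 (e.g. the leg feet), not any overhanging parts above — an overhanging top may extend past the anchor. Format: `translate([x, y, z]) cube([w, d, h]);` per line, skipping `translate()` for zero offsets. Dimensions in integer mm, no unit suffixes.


translate([161, 206, 0]) cube([3670, 99, 2960]);
translate([161, 2857, 0]) cube([3670, 99, 2960]);
translate([161, 305, 0]) cube([99, 2552, 2960]);
translate([3732, 305, 0]) cube([99, 2552, 2960]);


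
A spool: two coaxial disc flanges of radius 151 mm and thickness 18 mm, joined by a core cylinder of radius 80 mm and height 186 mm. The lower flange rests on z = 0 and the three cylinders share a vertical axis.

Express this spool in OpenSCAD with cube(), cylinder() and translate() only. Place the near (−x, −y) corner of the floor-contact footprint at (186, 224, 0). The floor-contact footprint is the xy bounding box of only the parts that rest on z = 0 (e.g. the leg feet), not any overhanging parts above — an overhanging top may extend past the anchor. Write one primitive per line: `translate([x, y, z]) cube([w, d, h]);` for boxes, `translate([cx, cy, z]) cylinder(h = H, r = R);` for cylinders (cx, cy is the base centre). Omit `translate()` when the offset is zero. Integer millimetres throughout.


translate([337, 375, 0]) cylinder(h = 18, r = 151);
translate([337, 375, 18]) cylinder(h = 186, r = 80);
translate([337, 375, 204]) cylinder(h = 18, r = 151);


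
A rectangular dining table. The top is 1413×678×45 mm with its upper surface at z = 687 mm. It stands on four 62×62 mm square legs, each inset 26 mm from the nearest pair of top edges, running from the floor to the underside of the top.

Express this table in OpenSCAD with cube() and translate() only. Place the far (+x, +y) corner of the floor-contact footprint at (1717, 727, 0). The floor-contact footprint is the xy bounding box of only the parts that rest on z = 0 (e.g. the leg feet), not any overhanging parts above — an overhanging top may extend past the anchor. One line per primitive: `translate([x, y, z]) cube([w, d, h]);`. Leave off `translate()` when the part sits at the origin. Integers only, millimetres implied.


// leg_h = 687 - 45 = 642
translate([330, 75, 642]) cube([1413, 678, 45]);
translate([356, 101, 0]) cube([62, 62, 642]);
translate([1655, 101, 0]) cube([62, 62, 642]);
translate([356, 665, 0]) cube([62, 62, 642]);
translate([1655, 665, 0]) cube([62, 62, 642]);
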